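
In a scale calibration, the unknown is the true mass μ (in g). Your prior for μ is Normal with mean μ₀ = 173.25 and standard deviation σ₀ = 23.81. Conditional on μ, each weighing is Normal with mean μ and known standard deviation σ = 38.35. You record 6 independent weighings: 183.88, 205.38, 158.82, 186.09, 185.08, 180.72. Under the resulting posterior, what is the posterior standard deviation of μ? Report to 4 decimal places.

13.0816

For Normal data with known variance σ², a Normal(μ₀, σ₀²) prior on μ is conjugate. Posterior precision = 1/σ₀² + n/σ²; posterior mean is the precision-weighted average of μ₀ and x̄.
σ₀² = 23.81² = 566.9161, σ² = 38.35² = 1470.7225; σ² + n·σ₀² = 1470.7225 + 6·566.9161 = 4872.2191.
Posterior precision = 1/σ₀² + n/σ² = 1/566.9161 + 6/1470.7225 = (σ² + n·σ₀²)/(σ₀²σ²) = 4872.2191/(566.9161·1470.7225); posterior variance σₙ² = σ₀²σ²/(σ² + n·σ₀²) = 566.9161·1470.7225/4872.2191 = 171.128647.
Posterior SD = √σₙ² = √(566.9161·1470.7225/4872.2191) = 13.0816.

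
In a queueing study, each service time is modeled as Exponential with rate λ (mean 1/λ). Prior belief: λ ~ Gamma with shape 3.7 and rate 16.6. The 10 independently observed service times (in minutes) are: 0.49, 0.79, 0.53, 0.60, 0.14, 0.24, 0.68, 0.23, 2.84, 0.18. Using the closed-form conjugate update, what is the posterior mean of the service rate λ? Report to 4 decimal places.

With a Gamma(shape α, rate β) prior on the exponential rate λ, the posterior after n observations with total T = Σxᵢ is Gamma(α+n, β+T).
Sum of observations T = 6.72 minutes; n = 10.
Posterior: Gamma(3.7+10, 16.6+6.72) = Gamma(13.7, 23.32).
Posterior mean of λ = α/β = 13.7/23.32 = 0.5875.

0.5875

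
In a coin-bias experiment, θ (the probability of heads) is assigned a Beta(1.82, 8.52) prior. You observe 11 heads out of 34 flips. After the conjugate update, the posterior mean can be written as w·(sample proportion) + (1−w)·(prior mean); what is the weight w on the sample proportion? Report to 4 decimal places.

The Beta prior is conjugate to a Binomial/Bernoulli likelihood; the update adds successes to α and failures to β.
Posterior mean = (α₀+k)/(α₀+β₀+n) = [n/(α₀+β₀+n)]·(k/n) + [(α₀+β₀)/(α₀+β₀+n)]·α₀/(α₀+β₀), so only n and the prior enter the weight.
The weight on the data is w = n/(α₀+β₀+n) = 34/(1.82+8.52+34) = 34/44.34 = 0.7668.

0.7668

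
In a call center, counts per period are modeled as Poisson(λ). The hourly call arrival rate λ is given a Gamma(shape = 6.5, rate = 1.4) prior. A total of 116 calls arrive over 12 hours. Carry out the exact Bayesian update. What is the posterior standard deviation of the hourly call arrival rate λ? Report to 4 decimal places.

With a Gamma(shape α, rate β) prior, the Poisson likelihood is conjugate: the posterior is Gamma(α + ΣXᵢ, β + n).
Posterior: Gamma(α+S, β+n) = Gamma(6.5+116, 1.4+12) = Gamma(122.5, 13.4).
SD = √α/β = √122.5/13.4 = 0.8260.

0.8260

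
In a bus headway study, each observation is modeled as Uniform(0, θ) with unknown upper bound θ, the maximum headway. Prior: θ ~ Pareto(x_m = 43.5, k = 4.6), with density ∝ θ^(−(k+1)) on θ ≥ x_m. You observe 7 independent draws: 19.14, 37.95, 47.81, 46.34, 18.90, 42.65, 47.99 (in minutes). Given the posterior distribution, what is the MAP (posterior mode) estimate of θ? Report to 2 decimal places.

47.99

A Pareto(scale x_m, shape k) prior on the upper bound θ of Uniform(0, θ) is conjugate: posterior is Pareto(max(x_m, max xᵢ), k + n).
Sample maximum = 47.99; prior scale x_m = 43.5 → posterior scale = max = 47.99.
Posterior shape = 4.6 + 7 = 11.6.
The Pareto density is decreasing on [x_m, ∞), so the mode is x_m = 47.99.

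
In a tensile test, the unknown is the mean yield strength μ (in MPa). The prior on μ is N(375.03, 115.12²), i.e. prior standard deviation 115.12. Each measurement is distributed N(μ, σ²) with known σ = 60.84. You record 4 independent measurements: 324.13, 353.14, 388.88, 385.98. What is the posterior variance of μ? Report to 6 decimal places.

For Normal data with known variance σ², a Normal(μ₀, σ₀²) prior on μ is conjugate. Posterior precision = 1/σ₀² + n/σ²; posterior mean is the precision-weighted average of μ₀ and x̄.
σ₀² = 115.12² = 13252.6144, σ² = 60.84² = 3701.5056; σ² + n·σ₀² = 3701.5056 + 4·13252.6144 = 56711.9632.
Posterior precision = 1/σ₀² + n/σ² = 1/13252.6144 + 4/3701.5056 = (σ² + n·σ₀²)/(σ₀²σ²) = 56711.9632/(13252.6144·3701.5056); posterior variance σₙ² = σ₀²σ²/(σ² + n·σ₀²) = 13252.6144·3701.5056/56711.9632 = 864.978457.

864.978457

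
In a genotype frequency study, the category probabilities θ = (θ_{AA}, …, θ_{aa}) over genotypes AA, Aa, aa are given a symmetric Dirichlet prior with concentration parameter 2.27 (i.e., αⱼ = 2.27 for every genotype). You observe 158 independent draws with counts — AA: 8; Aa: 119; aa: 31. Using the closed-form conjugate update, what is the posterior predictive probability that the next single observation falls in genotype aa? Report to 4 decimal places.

The Dirichlet prior is conjugate to the Multinomial likelihood: each posterior αⱼ = prior αⱼ + observed count nⱼ.
Posterior concentration: (10.27, 121.27, 33.27), total = 164.81.
P(next = aa | data) = α_{aa}/Σα = 0.2019.

0.2019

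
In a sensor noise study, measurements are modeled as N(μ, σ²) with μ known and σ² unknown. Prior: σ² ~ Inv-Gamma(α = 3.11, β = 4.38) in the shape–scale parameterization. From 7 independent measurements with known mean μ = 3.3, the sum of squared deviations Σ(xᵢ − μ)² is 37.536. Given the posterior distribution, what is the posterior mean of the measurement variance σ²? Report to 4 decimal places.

With known mean μ and an Inverse-Gamma(α, β) prior on σ², the Normal likelihood is conjugate: posterior is Inv-Gamma(α + n/2, β + Σ(xᵢ−μ)²/2).
Posterior: Inv-Gamma(3.11 + 7/2, 4.38 + 37.536/2) = Inv-Gamma(6.61, 23.1480).
E[σ²|data] = β/(α−1) = 23.1480/5.61 = 4.1262.

4.1262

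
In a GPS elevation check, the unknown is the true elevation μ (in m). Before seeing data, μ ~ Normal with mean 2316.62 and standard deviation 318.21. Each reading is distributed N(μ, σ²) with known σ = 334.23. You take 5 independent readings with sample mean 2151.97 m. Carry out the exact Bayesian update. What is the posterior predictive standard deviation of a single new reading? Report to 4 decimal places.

For Normal data with known variance σ², a Normal(μ₀, σ₀²) prior on μ is conjugate. Posterior precision = 1/σ₀² + n/σ²; posterior mean is the precision-weighted average of μ₀ and x̄.
σ₀² = 318.21² = 101257.6041, σ² = 334.23² = 111709.6929; σ² + n·σ₀² = 111709.6929 + 5·101257.6041 = 617997.7134.
Posterior precision = 1/σ₀² + n/σ² = 1/101257.6041 + 5/111709.6929 = (σ² + n·σ₀²)/(σ₀²σ²) = 617997.7134/(101257.6041·111709.6929); posterior variance σₙ² = σ₀²σ²/(σ² + n·σ₀²) = 101257.6041·111709.6929/617997.7134 = 18303.394353.
Predictive variance for one new observation = σₙ² + σ² = 101257.6041·111709.6929/617997.7134 + 111709.6929 = σ²·(σ₀² + 617997.7134)/617997.7134 = 111709.6929·719255.3175/617997.7134 = 130013.087253; SD = √(111709.6929·719255.3175/617997.7134) = 360.5733.

360.5733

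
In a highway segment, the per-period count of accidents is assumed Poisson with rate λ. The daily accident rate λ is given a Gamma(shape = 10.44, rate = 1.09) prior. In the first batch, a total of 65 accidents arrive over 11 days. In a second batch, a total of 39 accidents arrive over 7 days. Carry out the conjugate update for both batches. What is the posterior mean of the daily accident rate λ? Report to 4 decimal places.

With a Gamma(shape α, rate β) prior, the Poisson likelihood is conjugate: the posterior is Gamma(α + ΣXᵢ, β + n).
After batch 1: Gamma(α+S, β+n) = Gamma(10.44+65, 1.09+11) = Gamma(75.44, 12.09).
After batch 2: Gamma(α+S, β+n) = Gamma(75.44+39, 12.09+7) = Gamma(114.44, 19.09).
Posterior mean = α/β = 114.44/19.09 = 5.9948.

5.9948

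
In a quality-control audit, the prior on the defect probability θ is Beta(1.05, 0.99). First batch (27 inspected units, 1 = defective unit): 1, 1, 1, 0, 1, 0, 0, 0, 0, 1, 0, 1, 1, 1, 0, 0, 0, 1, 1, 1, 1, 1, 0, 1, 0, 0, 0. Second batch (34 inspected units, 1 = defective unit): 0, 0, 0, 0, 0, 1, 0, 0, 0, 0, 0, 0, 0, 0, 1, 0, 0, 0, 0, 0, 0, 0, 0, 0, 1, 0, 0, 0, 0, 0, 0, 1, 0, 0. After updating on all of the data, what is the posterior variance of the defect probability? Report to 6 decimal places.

0.003293

The Beta prior is conjugate to a Binomial/Bernoulli likelihood; the update adds successes to α and failures to β.
After batch 1: Beta(1.05+14, 0.99+13) = Beta(15.05, 13.99).
After batch 2: Beta(15.05+4, 13.99+30) = Beta(19.05, 43.99).
Var = αβ/((α+β)²(α+β+1)) = 19.05·43.99/(63.04²·64.04) = 0.003293.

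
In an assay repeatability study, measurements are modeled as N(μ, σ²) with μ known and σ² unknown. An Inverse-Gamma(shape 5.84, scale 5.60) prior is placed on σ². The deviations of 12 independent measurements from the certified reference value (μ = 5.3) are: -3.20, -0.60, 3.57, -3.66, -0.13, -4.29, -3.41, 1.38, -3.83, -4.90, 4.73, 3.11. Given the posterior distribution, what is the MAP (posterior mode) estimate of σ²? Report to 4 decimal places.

With known mean μ and an Inverse-Gamma(α, β) prior on σ², the Normal likelihood is conjugate: posterior is Inv-Gamma(α + n/2, β + Σ(xᵢ−μ)²/2).
Σ(xᵢ−μ)² = (-3.20)² + (-0.60)² + (3.57)² + (-3.66)² + (-0.13)² + (-4.29)² + (-3.41)² + (1.38)² + (-3.83)² + (-4.90)² + (4.73)² + (3.11)² = 139.4179.
Posterior: Inv-Gamma(5.84 + 12/2, 5.60 + 139.4179/2) = Inv-Gamma(11.84, 75.30895).
Mode = β/(α+1) = 75.30895/12.84 = 5.8652.

5.8652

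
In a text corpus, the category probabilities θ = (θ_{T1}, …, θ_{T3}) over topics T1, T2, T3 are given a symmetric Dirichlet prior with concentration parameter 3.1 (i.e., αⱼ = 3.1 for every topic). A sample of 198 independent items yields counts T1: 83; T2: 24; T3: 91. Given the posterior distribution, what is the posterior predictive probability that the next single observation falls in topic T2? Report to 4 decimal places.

The Dirichlet prior is conjugate to the Multinomial likelihood: each posterior αⱼ = prior αⱼ + observed count nⱼ.
Posterior concentration: (86.1, 27.1, 94.1), total = 207.3.
P(next = T2 | data) = α_{T2}/Σα = 0.1307.

0.1307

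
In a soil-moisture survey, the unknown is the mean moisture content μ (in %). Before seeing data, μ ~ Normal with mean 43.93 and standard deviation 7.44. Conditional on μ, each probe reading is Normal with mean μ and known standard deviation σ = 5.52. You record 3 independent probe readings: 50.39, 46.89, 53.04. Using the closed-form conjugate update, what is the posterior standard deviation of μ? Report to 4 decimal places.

2.9295

For Normal data with known variance σ², a Normal(μ₀, σ₀²) prior on μ is conjugate. Posterior precision = 1/σ₀² + n/σ²; posterior mean is the precision-weighted average of μ₀ and x̄.
σ₀² = 7.44² = 55.3536, σ² = 5.52² = 30.4704; σ² + n·σ₀² = 30.4704 + 3·55.3536 = 196.5312.
Posterior precision = 1/σ₀² + n/σ² = 1/55.3536 + 3/30.4704 = (σ² + n·σ₀²)/(σ₀²σ²) = 196.5312/(55.3536·30.4704); posterior variance σₙ² = σ₀²σ²/(σ² + n·σ₀²) = 55.3536·30.4704/196.5312 = 8.582079.
Posterior SD = √σₙ² = √(55.3536·30.4704/196.5312) = 2.9295.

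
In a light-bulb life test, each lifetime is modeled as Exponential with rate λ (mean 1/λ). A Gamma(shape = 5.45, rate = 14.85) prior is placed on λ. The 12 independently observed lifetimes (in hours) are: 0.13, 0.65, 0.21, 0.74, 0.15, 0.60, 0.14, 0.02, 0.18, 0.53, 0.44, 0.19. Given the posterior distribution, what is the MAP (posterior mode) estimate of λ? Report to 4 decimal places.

0.8736

With a Gamma(shape α, rate β) prior on the exponential rate λ, the posterior after n observations with total T = Σxᵢ is Gamma(α+n, β+T).
Sum of observations T = 3.98 hours; n = 12.
Posterior: Gamma(5.45+12, 14.85+3.98) = Gamma(17.45, 18.83).
Mode = (α−1)/β = 0.8736.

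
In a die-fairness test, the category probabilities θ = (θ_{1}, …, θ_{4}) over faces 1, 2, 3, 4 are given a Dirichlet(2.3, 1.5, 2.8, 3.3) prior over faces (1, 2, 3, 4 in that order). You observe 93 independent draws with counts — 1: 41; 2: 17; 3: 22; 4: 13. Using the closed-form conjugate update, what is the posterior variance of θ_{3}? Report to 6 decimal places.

0.001761

The Dirichlet prior is conjugate to the Multinomial likelihood: each posterior αⱼ = prior αⱼ + observed count nⱼ.
Posterior concentration: (43.3, 18.5, 24.8, 16.3), total = 102.9.
Var[θ_j] = α_j(Σα−α_j)/((Σα)²(Σα+1)) = 24.8·78.1/(102.9²·103.9) = 0.001761.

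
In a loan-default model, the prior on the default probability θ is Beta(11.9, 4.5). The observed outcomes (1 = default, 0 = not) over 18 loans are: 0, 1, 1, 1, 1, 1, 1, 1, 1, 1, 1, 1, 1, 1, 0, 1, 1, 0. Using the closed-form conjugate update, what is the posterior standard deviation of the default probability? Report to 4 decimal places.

The Beta prior is conjugate to a Binomial/Bernoulli likelihood; the update adds successes to α and failures to β.
Posterior: Beta(α+k, β+n−k) = Beta(11.9+15, 4.5+3) = Beta(26.9, 7.5).
Var = αβ/((α+β)²(α+β+1)) = 26.9·7.5/(34.4²·35.4) = 0.00481608; SD = √0.00481608 = 0.0694.

0.0694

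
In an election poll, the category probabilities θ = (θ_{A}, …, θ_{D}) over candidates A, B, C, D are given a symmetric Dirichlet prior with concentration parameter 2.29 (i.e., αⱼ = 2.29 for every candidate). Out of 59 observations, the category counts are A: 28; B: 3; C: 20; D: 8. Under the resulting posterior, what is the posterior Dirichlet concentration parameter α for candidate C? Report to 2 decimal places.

22.29

The Dirichlet prior is conjugate to the Multinomial likelihood: each posterior αⱼ = prior αⱼ + observed count nⱼ.
Posterior concentration: (30.29, 5.29, 22.29, 10.29), total = 68.16.
α_{C} = 2.29 + 20 = 22.29.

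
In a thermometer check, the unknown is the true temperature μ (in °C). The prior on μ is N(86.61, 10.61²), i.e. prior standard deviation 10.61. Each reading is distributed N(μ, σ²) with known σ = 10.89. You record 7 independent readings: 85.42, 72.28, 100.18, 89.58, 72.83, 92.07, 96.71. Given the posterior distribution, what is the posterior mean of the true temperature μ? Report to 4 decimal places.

86.9577

For Normal data with known variance σ², a Normal(μ₀, σ₀²) prior on μ is conjugate. Posterior precision = 1/σ₀² + n/σ²; posterior mean is the precision-weighted average of μ₀ and x̄.
Σxᵢ = 85.42 + 72.28 + 100.18 + 89.58 + 72.83 + 92.07 + 96.71 = 609.07, so n·x̄ = 609.07.
σ₀² = 10.61² = 112.5721, σ² = 10.89² = 118.5921; σ² + n·σ₀² = 118.5921 + 7·112.5721 = 906.5968.
Posterior mean = (μ₀/σ₀² + n·x̄/σ²)/(1/σ₀² + n/σ²) = (σ²·μ₀ + σ₀²·n·x̄)/(σ² + n·σ₀²) = (118.5921·86.61 + 112.5721·609.07)/906.5968 = 78835.550728/906.5968 = 86.9577.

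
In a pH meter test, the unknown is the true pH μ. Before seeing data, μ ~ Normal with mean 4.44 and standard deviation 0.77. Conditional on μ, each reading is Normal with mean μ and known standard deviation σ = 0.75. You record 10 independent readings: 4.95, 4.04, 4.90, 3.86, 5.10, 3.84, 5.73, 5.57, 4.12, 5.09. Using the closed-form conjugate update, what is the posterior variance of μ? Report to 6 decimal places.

For Normal data with known variance σ², a Normal(μ₀, σ₀²) prior on μ is conjugate. Posterior precision = 1/σ₀² + n/σ²; posterior mean is the precision-weighted average of μ₀ and x̄.
σ₀² = 0.77² = 0.5929, σ² = 0.75² = 0.5625; σ² + n·σ₀² = 0.5625 + 10·0.5929 = 6.4915.
Posterior precision = 1/σ₀² + n/σ² = 1/0.5929 + 10/0.5625 = (σ² + n·σ₀²)/(σ₀²σ²) = 6.4915/(0.5929·0.5625); posterior variance σₙ² = σ₀²σ²/(σ² + n·σ₀²) = 0.5929·0.5625/6.4915 = 0.051376.

0.051376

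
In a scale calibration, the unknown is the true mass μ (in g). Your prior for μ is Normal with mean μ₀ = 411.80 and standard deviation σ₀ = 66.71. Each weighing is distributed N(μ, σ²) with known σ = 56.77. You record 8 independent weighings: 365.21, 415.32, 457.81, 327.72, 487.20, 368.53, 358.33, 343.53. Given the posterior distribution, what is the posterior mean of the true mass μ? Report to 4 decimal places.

392.2280

For Normal data with known variance σ², a Normal(μ₀, σ₀²) prior on μ is conjugate. Posterior precision = 1/σ₀² + n/σ²; posterior mean is the precision-weighted average of μ₀ and x̄.
Σxᵢ = 365.21 + 415.32 + 457.81 + 327.72 + 487.20 + 368.53 + 358.33 + 343.53 = 3123.65, so n·x̄ = 3123.65.
σ₀² = 66.71² = 4450.2241, σ² = 56.77² = 3222.8329; σ² + n·σ₀² = 3222.8329 + 8·4450.2241 = 38824.6257.
Posterior mean = (μ₀/σ₀² + n·x̄/σ²)/(1/σ₀² + n/σ²) = (σ²·μ₀ + σ₀²·n·x̄)/(σ² + n·σ₀²) = (3222.8329·411.80 + 4450.2241·3123.65)/38824.6257 = 15228105.098185/38824.6257 = 392.2280.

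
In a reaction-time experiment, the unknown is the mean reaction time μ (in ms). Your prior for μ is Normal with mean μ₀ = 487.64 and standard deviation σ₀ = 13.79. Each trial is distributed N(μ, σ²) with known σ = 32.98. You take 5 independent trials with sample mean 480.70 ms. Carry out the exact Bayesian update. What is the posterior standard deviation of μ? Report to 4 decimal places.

For Normal data with known variance σ², a Normal(μ₀, σ₀²) prior on μ is conjugate. Posterior precision = 1/σ₀² + n/σ²; posterior mean is the precision-weighted average of μ₀ and x̄.
σ₀² = 13.79² = 190.1641, σ² = 32.98² = 1087.6804; σ² + n·σ₀² = 1087.6804 + 5·190.1641 = 2038.5009.
Posterior precision = 1/σ₀² + n/σ² = 1/190.1641 + 5/1087.6804 = (σ² + n·σ₀²)/(σ₀²σ²) = 2038.5009/(190.1641·1087.6804); posterior variance σₙ² = σ₀²σ²/(σ² + n·σ₀²) = 190.1641·1087.6804/2038.5009 = 101.465623.
Posterior SD = √σₙ² = √(190.1641·1087.6804/2038.5009) = 10.0730.

10.0730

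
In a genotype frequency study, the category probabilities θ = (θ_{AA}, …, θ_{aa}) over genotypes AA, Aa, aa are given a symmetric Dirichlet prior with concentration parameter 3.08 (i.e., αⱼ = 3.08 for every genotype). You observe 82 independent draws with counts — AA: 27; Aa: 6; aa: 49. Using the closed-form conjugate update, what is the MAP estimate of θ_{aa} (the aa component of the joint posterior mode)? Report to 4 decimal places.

0.5789

The Dirichlet prior is conjugate to the Multinomial likelihood: each posterior αⱼ = prior αⱼ + observed count nⱼ.
Posterior concentration: (30.08, 9.08, 52.08), total = 91.24.
Joint mode component: (α_{aa}−1)/(Σα−K) = 51.08/88.24 = 0.5789.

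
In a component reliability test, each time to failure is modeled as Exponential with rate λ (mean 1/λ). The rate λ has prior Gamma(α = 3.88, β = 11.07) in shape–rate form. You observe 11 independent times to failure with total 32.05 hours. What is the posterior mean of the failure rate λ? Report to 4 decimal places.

0.3451

With a Gamma(shape α, rate β) prior on the exponential rate λ, the posterior after n observations with total T = Σxᵢ is Gamma(α+n, β+T).
Posterior: Gamma(3.88+11, 11.07+32.05) = Gamma(14.88, 43.12).
Posterior mean of λ = α/β = 14.88/43.12 = 0.3451.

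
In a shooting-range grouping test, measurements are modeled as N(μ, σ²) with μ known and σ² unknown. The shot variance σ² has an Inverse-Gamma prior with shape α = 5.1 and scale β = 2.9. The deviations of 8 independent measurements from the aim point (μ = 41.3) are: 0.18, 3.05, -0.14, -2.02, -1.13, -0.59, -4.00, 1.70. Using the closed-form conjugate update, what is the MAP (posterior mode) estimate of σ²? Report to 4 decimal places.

1.9678

With known mean μ and an Inverse-Gamma(α, β) prior on σ², the Normal likelihood is conjugate: posterior is Inv-Gamma(α + n/2, β + Σ(xᵢ−μ)²/2).
Σ(xᵢ−μ)² = (0.18)² + (3.05)² + (-0.14)² + (-2.02)² + (-1.13)² + (-0.59)² + (-4.00)² + (1.70)² = 33.9499.
Posterior: Inv-Gamma(5.1 + 8/2, 2.9 + 33.9499/2) = Inv-Gamma(9.10, 19.87495).
Mode = β/(α+1) = 19.87495/10.10 = 1.9678.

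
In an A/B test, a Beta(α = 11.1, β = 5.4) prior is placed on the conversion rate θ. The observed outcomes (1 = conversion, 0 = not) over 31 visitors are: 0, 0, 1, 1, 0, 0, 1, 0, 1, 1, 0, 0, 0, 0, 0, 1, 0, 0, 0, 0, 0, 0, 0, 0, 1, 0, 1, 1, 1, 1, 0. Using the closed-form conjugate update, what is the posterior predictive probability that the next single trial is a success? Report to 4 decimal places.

The Beta prior is conjugate to a Binomial/Bernoulli likelihood; the update adds successes to α and failures to β.
Posterior: Beta(α+k, β+n−k) = Beta(11.1+11, 5.4+20) = Beta(22.1, 25.4).
For a single future Bernoulli trial, P(success | data) = α/(α+β) = 0.4653.

0.4653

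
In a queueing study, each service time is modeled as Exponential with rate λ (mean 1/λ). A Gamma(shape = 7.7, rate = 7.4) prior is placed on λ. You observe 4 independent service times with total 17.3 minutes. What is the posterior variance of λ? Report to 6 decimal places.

With a Gamma(shape α, rate β) prior on the exponential rate λ, the posterior after n observations with total T = Σxᵢ is Gamma(α+n, β+T).
Posterior: Gamma(7.7+4, 7.4+17.3) = Gamma(11.7, 24.7).
Var = α/β² = 0.019177.

0.019177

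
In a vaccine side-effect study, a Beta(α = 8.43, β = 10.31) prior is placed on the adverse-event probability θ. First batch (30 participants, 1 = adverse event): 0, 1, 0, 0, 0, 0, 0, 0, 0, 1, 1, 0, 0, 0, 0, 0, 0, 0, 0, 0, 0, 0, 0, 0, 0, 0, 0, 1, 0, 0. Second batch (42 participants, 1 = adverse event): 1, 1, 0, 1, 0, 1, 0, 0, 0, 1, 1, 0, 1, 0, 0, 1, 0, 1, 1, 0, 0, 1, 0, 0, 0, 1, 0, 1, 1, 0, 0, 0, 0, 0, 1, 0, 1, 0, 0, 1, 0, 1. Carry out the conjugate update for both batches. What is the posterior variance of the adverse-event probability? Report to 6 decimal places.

The Beta prior is conjugate to a Binomial/Bernoulli likelihood; the update adds successes to α and failures to β.
After batch 1: Beta(8.43+4, 10.31+26) = Beta(12.43, 36.31).
After batch 2: Beta(12.43+18, 36.31+24) = Beta(30.43, 60.31).
Var = αβ/((α+β)²(α+β+1)) = 30.43·60.31/(90.74²·91.74) = 0.002430.

0.002430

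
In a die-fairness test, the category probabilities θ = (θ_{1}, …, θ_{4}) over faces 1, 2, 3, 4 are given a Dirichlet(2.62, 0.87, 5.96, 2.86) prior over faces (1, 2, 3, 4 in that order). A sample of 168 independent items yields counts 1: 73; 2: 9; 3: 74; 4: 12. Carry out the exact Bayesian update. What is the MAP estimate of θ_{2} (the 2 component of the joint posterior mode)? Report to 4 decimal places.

The Dirichlet prior is conjugate to the Multinomial likelihood: each posterior αⱼ = prior αⱼ + observed count nⱼ.
Posterior concentration: (75.62, 9.87, 79.96, 14.86), total = 180.31.
Joint mode component: (α_{2}−1)/(Σα−K) = 8.87/176.31 = 0.0503.

0.0503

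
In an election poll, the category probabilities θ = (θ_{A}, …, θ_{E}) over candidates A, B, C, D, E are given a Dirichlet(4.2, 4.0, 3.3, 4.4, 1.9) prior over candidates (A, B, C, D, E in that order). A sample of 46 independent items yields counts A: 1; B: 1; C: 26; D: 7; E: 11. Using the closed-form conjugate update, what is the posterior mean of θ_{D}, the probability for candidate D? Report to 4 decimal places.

The Dirichlet prior is conjugate to the Multinomial likelihood: each posterior αⱼ = prior αⱼ + observed count nⱼ.
Posterior concentration: (5.2, 5.0, 29.3, 11.4, 12.9), total = 63.8.
E[θ_{D}|data] = α_{D}/Σα = 11.4/63.8 = 0.1787.

0.1787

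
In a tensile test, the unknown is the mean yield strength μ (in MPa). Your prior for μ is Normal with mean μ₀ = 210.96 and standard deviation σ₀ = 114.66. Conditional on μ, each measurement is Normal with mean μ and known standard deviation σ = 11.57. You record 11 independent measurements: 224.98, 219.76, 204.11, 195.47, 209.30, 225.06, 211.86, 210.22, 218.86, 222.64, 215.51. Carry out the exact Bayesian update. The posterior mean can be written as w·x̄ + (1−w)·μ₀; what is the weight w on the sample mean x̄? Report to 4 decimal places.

0.9991

For Normal data with known variance σ², a Normal(μ₀, σ₀²) prior on μ is conjugate. Posterior precision = 1/σ₀² + n/σ²; posterior mean is the precision-weighted average of μ₀ and x̄.
σ₀² = 114.66² = 13146.9156, σ² = 11.57² = 133.8649. Prior precision 1/σ₀² = 1/13146.9156; data precision n/σ² = 11/133.8649.
w = (n/σ²)/(1/σ₀² + n/σ²) = n·σ₀²/(σ² + n·σ₀²) = 11·13146.9156/(133.8649 + 11·13146.9156) = 144616.0716/144749.9365 = 0.9991.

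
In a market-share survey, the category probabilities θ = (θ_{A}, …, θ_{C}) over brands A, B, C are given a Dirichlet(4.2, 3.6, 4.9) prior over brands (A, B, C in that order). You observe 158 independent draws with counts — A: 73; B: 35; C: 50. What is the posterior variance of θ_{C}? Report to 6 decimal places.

The Dirichlet prior is conjugate to the Multinomial likelihood: each posterior αⱼ = prior αⱼ + observed count nⱼ.
Posterior concentration: (77.2, 38.6, 54.9), total = 170.7.
Var[θ_j] = α_j(Σα−α_j)/((Σα)²(Σα+1)) = 54.9·115.8/(170.7²·171.7) = 0.001271.

0.001271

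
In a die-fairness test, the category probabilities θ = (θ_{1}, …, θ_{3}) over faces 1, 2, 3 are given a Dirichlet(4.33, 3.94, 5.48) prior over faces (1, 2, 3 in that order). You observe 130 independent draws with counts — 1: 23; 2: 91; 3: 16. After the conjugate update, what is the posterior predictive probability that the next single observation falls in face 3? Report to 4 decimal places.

The Dirichlet prior is conjugate to the Multinomial likelihood: each posterior αⱼ = prior αⱼ + observed count nⱼ.
Posterior concentration: (27.33, 94.94, 21.48), total = 143.75.
P(next = 3 | data) = α_{3}/Σα = 0.1494.

0.1494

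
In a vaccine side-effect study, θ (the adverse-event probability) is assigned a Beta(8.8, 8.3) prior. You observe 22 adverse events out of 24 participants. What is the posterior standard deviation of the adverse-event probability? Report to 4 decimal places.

The Beta prior is conjugate to a Binomial/Bernoulli likelihood; the update adds successes to α and failures to β.
Posterior: Beta(α+k, β+n−k) = Beta(8.8+22, 8.3+2) = Beta(30.8, 10.3).
Var = αβ/((α+β)²(α+β+1)) = 30.8·10.3/(41.1²·42.1) = 0.00446090; SD = √0.00446090 = 0.0668.

0.0668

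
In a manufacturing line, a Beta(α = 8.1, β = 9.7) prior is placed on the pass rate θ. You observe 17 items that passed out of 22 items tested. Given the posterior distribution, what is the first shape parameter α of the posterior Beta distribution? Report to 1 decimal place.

The Beta prior is conjugate to a Binomial/Bernoulli likelihood; the update adds successes to α and failures to β.
Posterior: Beta(α+k, β+n−k) = Beta(8.1+17, 9.7+5) = Beta(25.1, 14.7).
Posterior α = 25.1.

25.1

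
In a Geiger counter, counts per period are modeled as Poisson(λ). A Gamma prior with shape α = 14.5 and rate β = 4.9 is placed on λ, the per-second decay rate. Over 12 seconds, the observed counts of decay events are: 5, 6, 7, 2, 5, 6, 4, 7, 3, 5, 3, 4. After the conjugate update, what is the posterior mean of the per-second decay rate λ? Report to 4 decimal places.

4.2308

With a Gamma(shape α, rate β) prior, the Poisson likelihood is conjugate: the posterior is Gamma(α + ΣXᵢ, β + n).
Sum of counts S = 57 over n = 12 seconds.
Posterior: Gamma(α+S, β+n) = Gamma(14.5+57, 4.9+12) = Gamma(71.5, 16.9).
Posterior mean = α/β = 71.5/16.9 = 4.2308.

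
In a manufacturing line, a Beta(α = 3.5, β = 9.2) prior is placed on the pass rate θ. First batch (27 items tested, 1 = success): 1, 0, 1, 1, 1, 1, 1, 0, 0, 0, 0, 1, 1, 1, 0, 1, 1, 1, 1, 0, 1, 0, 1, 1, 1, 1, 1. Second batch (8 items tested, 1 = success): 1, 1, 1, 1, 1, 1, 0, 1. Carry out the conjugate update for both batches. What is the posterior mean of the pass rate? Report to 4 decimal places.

0.6184

The Beta prior is conjugate to a Binomial/Bernoulli likelihood; the update adds successes to α and failures to β.
After batch 1: Beta(3.5+19, 9.2+8) = Beta(22.5, 17.2).
After batch 2: Beta(22.5+7, 17.2+1) = Beta(29.5, 18.2).
Posterior mean = α/(α+β) = 29.5/47.7 = 0.6184.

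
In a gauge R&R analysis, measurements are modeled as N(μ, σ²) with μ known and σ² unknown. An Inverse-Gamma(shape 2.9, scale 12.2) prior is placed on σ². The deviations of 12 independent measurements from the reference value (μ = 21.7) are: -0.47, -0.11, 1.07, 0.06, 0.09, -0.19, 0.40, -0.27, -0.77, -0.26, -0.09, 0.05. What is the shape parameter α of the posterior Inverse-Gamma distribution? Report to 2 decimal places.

With known mean μ and an Inverse-Gamma(α, β) prior on σ², the Normal likelihood is conjugate: posterior is Inv-Gamma(α + n/2, β + Σ(xᵢ−μ)²/2).
Σ(xᵢ−μ)² = (-0.47)² + (-0.11)² + (1.07)² + (0.06)² + (0.09)² + (-0.19)² + (0.40)² + (-0.27)² + (-0.77)² + (-0.26)² + (-0.09)² + (0.05)² = 2.3297.
Posterior: Inv-Gamma(2.9 + 12/2, 12.2 + 2.3297/2) = Inv-Gamma(8.90, 13.36485).
Posterior α = 8.90.

8.90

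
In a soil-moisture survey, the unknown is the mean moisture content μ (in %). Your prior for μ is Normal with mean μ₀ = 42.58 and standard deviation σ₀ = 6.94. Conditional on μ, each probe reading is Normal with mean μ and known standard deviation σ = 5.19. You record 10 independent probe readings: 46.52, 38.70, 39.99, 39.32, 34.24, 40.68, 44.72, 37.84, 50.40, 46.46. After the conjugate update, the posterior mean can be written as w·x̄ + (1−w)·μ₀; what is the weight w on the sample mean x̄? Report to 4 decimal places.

0.9470

For Normal data with known variance σ², a Normal(μ₀, σ₀²) prior on μ is conjugate. Posterior precision = 1/σ₀² + n/σ²; posterior mean is the precision-weighted average of μ₀ and x̄.
σ₀² = 6.94² = 48.1636, σ² = 5.19² = 26.9361. Prior precision 1/σ₀² = 1/48.1636; data precision n/σ² = 10/26.9361.
w = (n/σ²)/(1/σ₀² + n/σ²) = n·σ₀²/(σ² + n·σ₀²) = 10·48.1636/(26.9361 + 10·48.1636) = 481.636/508.5721 = 0.9470.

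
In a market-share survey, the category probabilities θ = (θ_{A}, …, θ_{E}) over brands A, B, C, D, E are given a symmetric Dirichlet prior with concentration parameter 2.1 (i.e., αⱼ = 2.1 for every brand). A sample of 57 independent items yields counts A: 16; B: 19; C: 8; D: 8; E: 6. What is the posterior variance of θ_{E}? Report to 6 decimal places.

0.001542

The Dirichlet prior is conjugate to the Multinomial likelihood: each posterior αⱼ = prior αⱼ + observed count nⱼ.
Posterior concentration: (18.1, 21.1, 10.1, 10.1, 8.1), total = 67.5.
Var[θ_j] = α_j(Σα−α_j)/((Σα)²(Σα+1)) = 8.1·59.4/(67.5²·68.5) = 0.001542.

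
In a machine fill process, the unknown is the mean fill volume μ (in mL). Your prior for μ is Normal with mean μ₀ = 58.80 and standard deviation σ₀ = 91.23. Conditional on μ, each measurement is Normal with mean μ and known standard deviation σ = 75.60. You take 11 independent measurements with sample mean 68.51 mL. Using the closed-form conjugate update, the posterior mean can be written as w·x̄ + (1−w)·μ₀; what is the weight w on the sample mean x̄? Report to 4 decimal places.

0.9412

For Normal data with known variance σ², a Normal(μ₀, σ₀²) prior on μ is conjugate. Posterior precision = 1/σ₀² + n/σ²; posterior mean is the precision-weighted average of μ₀ and x̄.
σ₀² = 91.23² = 8322.9129, σ² = 75.60² = 5715.36. Prior precision 1/σ₀² = 1/8322.9129; data precision n/σ² = 11/5715.36.
w = (n/σ²)/(1/σ₀² + n/σ²) = n·σ₀²/(σ² + n·σ₀²) = 11·8322.9129/(5715.36 + 11·8322.9129) = 91552.0419/97267.4019 = 0.9412.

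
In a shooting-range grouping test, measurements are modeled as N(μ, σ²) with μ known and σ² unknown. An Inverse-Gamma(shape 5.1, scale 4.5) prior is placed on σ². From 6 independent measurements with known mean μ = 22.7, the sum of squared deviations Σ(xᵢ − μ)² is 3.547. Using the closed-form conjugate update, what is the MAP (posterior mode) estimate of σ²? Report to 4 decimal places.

0.6894

With known mean μ and an Inverse-Gamma(α, β) prior on σ², the Normal likelihood is conjugate: posterior is Inv-Gamma(α + n/2, β + Σ(xᵢ−μ)²/2).
Posterior: Inv-Gamma(5.1 + 6/2, 4.5 + 3.547/2) = Inv-Gamma(8.10, 6.2735).
Mode = β/(α+1) = 6.2735/9.10 = 0.6894.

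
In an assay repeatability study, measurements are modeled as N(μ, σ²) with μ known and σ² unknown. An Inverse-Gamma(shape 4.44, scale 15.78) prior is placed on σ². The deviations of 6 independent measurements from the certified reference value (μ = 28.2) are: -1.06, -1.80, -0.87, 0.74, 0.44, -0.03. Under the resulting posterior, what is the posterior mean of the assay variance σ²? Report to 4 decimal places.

2.9055

With known mean μ and an Inverse-Gamma(α, β) prior on σ², the Normal likelihood is conjugate: posterior is Inv-Gamma(α + n/2, β + Σ(xᵢ−μ)²/2).
Σ(xᵢ−μ)² = (-1.06)² + (-1.80)² + (-0.87)² + (0.74)² + (0.44)² + (-0.03)² = 5.8626.
Posterior: Inv-Gamma(4.44 + 6/2, 15.78 + 5.8626/2) = Inv-Gamma(7.44, 18.71130).
E[σ²|data] = β/(α−1) = 18.71130/6.44 = 2.9055.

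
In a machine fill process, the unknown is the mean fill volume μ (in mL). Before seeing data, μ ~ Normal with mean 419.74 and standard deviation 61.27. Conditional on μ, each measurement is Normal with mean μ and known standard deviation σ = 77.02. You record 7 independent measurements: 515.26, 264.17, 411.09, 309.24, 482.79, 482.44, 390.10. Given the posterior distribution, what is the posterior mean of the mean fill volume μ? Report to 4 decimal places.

For Normal data with known variance σ², a Normal(μ₀, σ₀²) prior on μ is conjugate. Posterior precision = 1/σ₀² + n/σ²; posterior mean is the precision-weighted average of μ₀ and x̄.
Σxᵢ = 515.26 + 264.17 + 411.09 + 309.24 + 482.79 + 482.44 + 390.10 = 2855.09, so n·x̄ = 2855.09.
σ₀² = 61.27² = 3754.0129, σ² = 77.02² = 5932.0804; σ² + n·σ₀² = 5932.0804 + 7·3754.0129 = 32210.1707.
Posterior mean = (μ₀/σ₀² + n·x̄/σ²)/(1/σ₀² + n/σ²) = (σ²·μ₀ + σ₀²·n·x̄)/(σ² + n·σ₀²) = (5932.0804·419.74 + 3754.0129·2855.09)/32210.1707 = 13207976.117757/32210.1707 = 410.0561.

410.0561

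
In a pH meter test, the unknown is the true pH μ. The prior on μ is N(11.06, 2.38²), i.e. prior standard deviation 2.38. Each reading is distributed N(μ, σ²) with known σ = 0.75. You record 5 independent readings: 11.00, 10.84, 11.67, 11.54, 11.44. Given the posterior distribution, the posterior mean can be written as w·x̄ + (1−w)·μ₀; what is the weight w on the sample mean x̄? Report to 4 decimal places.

For Normal data with known variance σ², a Normal(μ₀, σ₀²) prior on μ is conjugate. Posterior precision = 1/σ₀² + n/σ²; posterior mean is the precision-weighted average of μ₀ and x̄.
σ₀² = 2.38² = 5.6644, σ² = 0.75² = 0.5625. Prior precision 1/σ₀² = 1/5.6644; data precision n/σ² = 5/0.5625.
w = (n/σ²)/(1/σ₀² + n/σ²) = n·σ₀²/(σ² + n·σ₀²) = 5·5.6644/(0.5625 + 5·5.6644) = 28.322/28.8845 = 0.9805.

0.9805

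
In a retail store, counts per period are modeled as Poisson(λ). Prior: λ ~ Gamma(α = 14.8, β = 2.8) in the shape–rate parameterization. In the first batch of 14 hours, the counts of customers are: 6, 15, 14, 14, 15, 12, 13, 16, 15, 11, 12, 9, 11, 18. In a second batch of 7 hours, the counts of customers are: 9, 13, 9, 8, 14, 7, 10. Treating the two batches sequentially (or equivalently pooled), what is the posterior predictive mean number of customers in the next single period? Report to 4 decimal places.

With a Gamma(shape α, rate β) prior, the Poisson likelihood is conjugate: the posterior is Gamma(α + ΣXᵢ, β + n).
Batch 1: sum of counts S = 181 over n = 14 hours.
After batch 1: Gamma(α+S, β+n) = Gamma(14.8+181, 2.8+14) = Gamma(195.8, 16.8).
Batch 2: sum of counts S = 70 over n = 7 hours.
After batch 2: Gamma(α+S, β+n) = Gamma(195.8+70, 16.8+7) = Gamma(265.8, 23.8).
The predictive distribution for one future period is NegBinom with mean α/β = 11.1681.

11.1681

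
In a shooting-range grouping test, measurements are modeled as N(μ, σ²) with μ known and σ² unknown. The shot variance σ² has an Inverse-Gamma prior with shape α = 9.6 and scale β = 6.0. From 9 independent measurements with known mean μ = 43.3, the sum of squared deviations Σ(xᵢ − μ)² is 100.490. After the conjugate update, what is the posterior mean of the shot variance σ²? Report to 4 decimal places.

4.2935

With known mean μ and an Inverse-Gamma(α, β) prior on σ², the Normal likelihood is conjugate: posterior is Inv-Gamma(α + n/2, β + Σ(xᵢ−μ)²/2).
Posterior: Inv-Gamma(9.6 + 9/2, 6.0 + 100.490/2) = Inv-Gamma(14.10, 56.2450).
E[σ²|data] = β/(α−1) = 56.2450/13.10 = 4.2935.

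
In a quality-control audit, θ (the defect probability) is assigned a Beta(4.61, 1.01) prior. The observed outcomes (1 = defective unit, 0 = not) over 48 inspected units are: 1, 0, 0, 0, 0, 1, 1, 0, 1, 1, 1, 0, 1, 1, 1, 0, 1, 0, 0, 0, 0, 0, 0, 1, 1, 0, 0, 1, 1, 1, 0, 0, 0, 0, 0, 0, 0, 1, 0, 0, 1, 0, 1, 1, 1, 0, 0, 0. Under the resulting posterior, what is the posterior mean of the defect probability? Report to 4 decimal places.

0.4590

The Beta prior is conjugate to a Binomial/Bernoulli likelihood; the update adds successes to α and failures to β.
Posterior: Beta(α+k, β+n−k) = Beta(4.61+20, 1.01+28) = Beta(24.61, 29.01).
Posterior mean = α/(α+β) = 24.61/53.62 = 0.4590.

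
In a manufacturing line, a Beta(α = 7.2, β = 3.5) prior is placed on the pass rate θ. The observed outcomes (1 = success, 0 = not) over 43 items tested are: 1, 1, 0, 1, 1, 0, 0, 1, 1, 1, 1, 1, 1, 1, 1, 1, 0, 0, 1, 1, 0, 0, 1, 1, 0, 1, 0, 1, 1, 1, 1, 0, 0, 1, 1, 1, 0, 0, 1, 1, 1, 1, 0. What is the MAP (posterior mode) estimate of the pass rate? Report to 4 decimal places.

The Beta prior is conjugate to a Binomial/Bernoulli likelihood; the update adds successes to α and failures to β.
Posterior: Beta(α+k, β+n−k) = Beta(7.2+29, 3.5+14) = Beta(36.2, 17.5).
Mode of Beta(a,b) for a,b>1 is (a−1)/(a+b−2) = 35.2/51.7 = 0.6809.

0.6809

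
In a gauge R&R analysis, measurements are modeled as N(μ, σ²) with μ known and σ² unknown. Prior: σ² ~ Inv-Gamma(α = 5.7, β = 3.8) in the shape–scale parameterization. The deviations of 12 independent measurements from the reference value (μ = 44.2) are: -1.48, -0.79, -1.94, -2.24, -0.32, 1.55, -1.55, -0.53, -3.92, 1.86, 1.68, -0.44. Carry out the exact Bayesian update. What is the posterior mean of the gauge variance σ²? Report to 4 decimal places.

2.1601

With known mean μ and an Inverse-Gamma(α, β) prior on σ², the Normal likelihood is conjugate: posterior is Inv-Gamma(α + n/2, β + Σ(xᵢ−μ)²/2).
Σ(xᵢ−μ)² = (-1.48)² + (-0.79)² + (-1.94)² + (-2.24)² + (-0.32)² + (1.55)² + (-1.55)² + (-0.53)² + (-3.92)² + (1.86)² + (1.68)² + (-0.44)² = 38.6260.
Posterior: Inv-Gamma(5.7 + 12/2, 3.8 + 38.6260/2) = Inv-Gamma(11.70, 23.11300).
E[σ²|data] = β/(α−1) = 23.11300/10.70 = 2.1601.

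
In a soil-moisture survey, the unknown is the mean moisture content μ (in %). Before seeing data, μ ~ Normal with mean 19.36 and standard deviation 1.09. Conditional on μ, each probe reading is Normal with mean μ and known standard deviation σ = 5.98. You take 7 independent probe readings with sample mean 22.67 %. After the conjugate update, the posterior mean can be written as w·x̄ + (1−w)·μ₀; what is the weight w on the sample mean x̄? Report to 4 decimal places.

0.1887

For Normal data with known variance σ², a Normal(μ₀, σ₀²) prior on μ is conjugate. Posterior precision = 1/σ₀² + n/σ²; posterior mean is the precision-weighted average of μ₀ and x̄.
σ₀² = 1.09² = 1.1881, σ² = 5.98² = 35.7604. Prior precision 1/σ₀² = 1/1.1881; data precision n/σ² = 7/35.7604.
w = (n/σ²)/(1/σ₀² + n/σ²) = n·σ₀²/(σ² + n·σ₀²) = 7·1.1881/(35.7604 + 7·1.1881) = 8.3167/44.0771 = 0.1887.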